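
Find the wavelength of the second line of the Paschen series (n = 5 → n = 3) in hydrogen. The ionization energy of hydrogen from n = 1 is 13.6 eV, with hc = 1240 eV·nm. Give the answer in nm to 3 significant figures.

1280 nm

The Paschen series terminates on n_f = 3; the second line has n_i = 3+2 = 5.
ΔE = 13.60 × (1/3² − 1/5²) = 0.9671 eV.
λ = 1240 / 0.9671 = 1280 nm.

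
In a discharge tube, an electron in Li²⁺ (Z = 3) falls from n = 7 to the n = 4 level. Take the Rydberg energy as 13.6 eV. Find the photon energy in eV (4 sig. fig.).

The Bohr energies scale as Z², so for Z = 3: E_n = −122.4/n² eV.
E_7 = −122.4/49 = −2.498 eV and E_4 = −122.4/16 = −7.650 eV.
The photon energy is |E_7 − E_4| = 5.152 eV.

5.152 eV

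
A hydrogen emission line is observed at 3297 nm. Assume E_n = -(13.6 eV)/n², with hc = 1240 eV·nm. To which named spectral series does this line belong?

ΔE = 1240/3297 = 0.3761 eV.
This matches 13.6 × (1/5² − 1/9²), so n_f = 5: the Pfund series.

Pfund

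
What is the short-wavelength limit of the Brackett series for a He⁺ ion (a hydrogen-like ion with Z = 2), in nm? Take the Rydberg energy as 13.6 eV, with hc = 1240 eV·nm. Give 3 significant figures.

The Brackett series has lower level n_f = 4; the series limit corresponds to n_i → ∞.
ΔE_max = 13.6 × 4 / 4² = 3.400 eV.
λ_min = 1240 / 3.400 = 365 nm.

365 nm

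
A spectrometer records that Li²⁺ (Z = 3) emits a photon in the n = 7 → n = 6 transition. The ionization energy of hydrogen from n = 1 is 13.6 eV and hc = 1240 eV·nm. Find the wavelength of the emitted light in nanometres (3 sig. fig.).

For Z = 3 the level energies scale as Z², so the effective Rydberg energy is 13.6 × 9 = 122.4 eV.
ΔE = 122.4 × (1/6² − 1/7²) = 122.4 × 0.007370 = 0.9020 eV.
λ = hc/ΔE = 1240 / 0.9020 = 1370 nm.

1370 nm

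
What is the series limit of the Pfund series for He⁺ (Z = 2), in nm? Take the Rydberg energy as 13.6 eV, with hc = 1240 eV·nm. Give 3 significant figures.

The Pfund series has lower level n_f = 5; the series limit corresponds to n_i → ∞.
ΔE_max = 13.6 × 4 / 5² = 2.176 eV.
λ_min = 1240 / 2.176 = 570 nm.

570 nm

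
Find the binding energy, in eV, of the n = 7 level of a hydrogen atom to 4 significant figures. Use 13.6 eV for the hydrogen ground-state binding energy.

0.2776 eV

E_7 = −13.60/49 = −0.2776 eV, so ionization (to E = 0) requires 0.2776 eV.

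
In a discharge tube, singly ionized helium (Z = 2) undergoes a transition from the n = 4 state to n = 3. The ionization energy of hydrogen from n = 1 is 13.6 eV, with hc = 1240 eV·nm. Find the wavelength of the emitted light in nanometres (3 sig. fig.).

For Z = 2 the level energies scale as Z², so the effective Rydberg energy is 13.6 × 4 = 54.40 eV.
ΔE = 54.40 × (1/3² − 1/4²) = 54.40 × 0.04861 = 2.644 eV.
λ = hc/ΔE = 1240 / 2.644 = 469 nm.

469 nm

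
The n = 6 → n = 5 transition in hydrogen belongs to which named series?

The series is set by the lower level: n_f = 5 is the Pfund series.

Pfund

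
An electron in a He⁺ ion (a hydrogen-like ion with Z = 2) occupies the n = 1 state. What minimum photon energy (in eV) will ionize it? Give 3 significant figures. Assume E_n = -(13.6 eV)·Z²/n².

54.4 eV

E_n = −13.6 Z²/n² = −54.40/n² eV for Z = 2.
E_1 = −54.40/1 = −54.4 eV, so ionization (to E = 0) requires 54.4 eV.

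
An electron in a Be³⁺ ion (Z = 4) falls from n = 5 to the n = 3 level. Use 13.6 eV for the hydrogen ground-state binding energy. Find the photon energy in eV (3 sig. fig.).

The Bohr energies scale as Z², so for Z = 4: E_n = −217.6/n² eV.
E_5 = −217.6/25 = −8.704 eV and E_3 = −217.6/9 = −24.18 eV.
The photon energy is |E_5 − E_3| = 15.5 eV.

15.5 eV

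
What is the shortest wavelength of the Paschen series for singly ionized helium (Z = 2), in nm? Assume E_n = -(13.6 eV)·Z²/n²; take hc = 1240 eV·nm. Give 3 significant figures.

205 nm

The Paschen series has lower level n_f = 3; the series limit corresponds to n_i → ∞.
ΔE_max = 13.6 × 4 / 3² = 6.044 eV.
λ_min = 1240 / 6.044 = 205 nm.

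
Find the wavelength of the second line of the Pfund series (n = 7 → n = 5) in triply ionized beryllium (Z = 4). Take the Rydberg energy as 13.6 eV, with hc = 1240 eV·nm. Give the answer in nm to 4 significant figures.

The Pfund series terminates on n_f = 5; the second line has n_i = 5+2 = 7.
ΔE = 217.6 × (1/5² − 1/7²) = 4.263 eV.
λ = 1240 / 4.263 = 290.9 nm.

290.9 nm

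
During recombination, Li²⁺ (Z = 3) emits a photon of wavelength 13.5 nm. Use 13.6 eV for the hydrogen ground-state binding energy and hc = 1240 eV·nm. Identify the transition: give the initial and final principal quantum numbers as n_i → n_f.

n_i = 2, n_f = 1

The photon energy is ΔE = hc/λ = 1240 / 13.5 = 91.85 eV.
With Z = 3, ΔE = 122.4 × (1/n_f² − 1/n_i²), so 1/n_f² − 1/n_i² = 0.7504.
Trying n_f = 1 gives 1/n_i² = 0.2496, i.e. n_i ≈ 2; this pair matches.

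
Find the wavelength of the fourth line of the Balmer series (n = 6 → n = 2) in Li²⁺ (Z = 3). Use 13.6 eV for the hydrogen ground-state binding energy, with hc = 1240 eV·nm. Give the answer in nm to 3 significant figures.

45.6 nm

The Balmer series terminates on n_f = 2; the fourth line has n_i = 2+4 = 6.
ΔE = 122.4 × (1/2² − 1/6²) = 27.20 eV.
λ = 1240 / 27.20 = 45.6 nm.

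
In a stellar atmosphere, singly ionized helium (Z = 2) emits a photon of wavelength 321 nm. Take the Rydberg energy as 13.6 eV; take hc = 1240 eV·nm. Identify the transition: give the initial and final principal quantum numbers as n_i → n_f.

The photon energy is ΔE = hc/λ = 1240 / 321 = 3.863 eV.
With Z = 2, ΔE = 54.40 × (1/n_f² − 1/n_i²), so 1/n_f² − 1/n_i² = 0.07101.
Trying n_f = 3 gives 1/n_i² = 0.04010, i.e. n_i ≈ 5; this pair matches.

n_i = 5, n_f = 3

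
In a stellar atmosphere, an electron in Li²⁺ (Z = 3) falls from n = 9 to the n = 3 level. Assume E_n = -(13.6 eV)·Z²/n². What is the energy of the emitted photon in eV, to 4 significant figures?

12.09 eV

The Bohr energies scale as Z², so for Z = 3: E_n = −122.4/n² eV.
E_9 = −122.4/81 = −1.511 eV and E_3 = −122.4/9 = −13.60 eV.
The photon energy is |E_9 − E_3| = 12.09 eV.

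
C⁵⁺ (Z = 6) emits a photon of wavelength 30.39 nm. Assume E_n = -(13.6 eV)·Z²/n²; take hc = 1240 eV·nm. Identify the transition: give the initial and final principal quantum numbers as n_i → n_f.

The photon energy is ΔE = hc/λ = 1240 / 30.39 = 40.80 eV.
With Z = 6, ΔE = 489.6 × (1/n_f² − 1/n_i²), so 1/n_f² − 1/n_i² = 0.08334.
Trying n_f = 3 gives 1/n_i² = 0.02777, i.e. n_i ≈ 6; this pair matches.

n_i = 6, n_f = 3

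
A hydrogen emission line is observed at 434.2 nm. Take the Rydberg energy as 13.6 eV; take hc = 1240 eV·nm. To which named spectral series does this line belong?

Balmer

ΔE = 1240/434.2 = 2.856 eV.
This matches 13.6 × (1/2² − 1/5²), so n_f = 2: the Balmer series.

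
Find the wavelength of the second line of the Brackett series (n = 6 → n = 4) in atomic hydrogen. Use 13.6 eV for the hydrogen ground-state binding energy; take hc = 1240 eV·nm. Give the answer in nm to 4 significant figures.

The Brackett series terminates on n_f = 4; the second line has n_i = 4+2 = 6.
ΔE = 13.60 × (1/4² − 1/6²) = 0.4722 eV.
λ = 1240 / 0.4722 = 2626 nm.

2626 nm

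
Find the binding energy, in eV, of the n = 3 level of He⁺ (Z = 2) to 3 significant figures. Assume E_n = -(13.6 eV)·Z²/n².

6.04 eV

E_n = −13.6 Z²/n² = −54.40/n² eV for Z = 2.
E_3 = −54.40/9 = −6.04 eV, so ionization (to E = 0) requires 6.04 eV.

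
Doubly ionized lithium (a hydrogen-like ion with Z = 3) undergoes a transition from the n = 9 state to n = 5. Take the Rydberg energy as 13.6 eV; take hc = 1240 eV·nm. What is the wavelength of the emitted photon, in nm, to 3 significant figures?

For Z = 3 the level energies scale as Z², so the effective Rydberg energy is 13.6 × 9 = 122.4 eV.
ΔE = 122.4 × (1/5² − 1/9²) = 122.4 × 0.02765 = 3.385 eV.
λ = hc/ΔE = 1240 / 3.385 = 366 nm.

366 nm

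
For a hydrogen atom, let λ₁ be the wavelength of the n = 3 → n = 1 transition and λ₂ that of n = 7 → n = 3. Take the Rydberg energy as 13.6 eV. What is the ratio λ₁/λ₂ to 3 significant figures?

λ ∝ 1/ΔE ∝ 1/(1/n_f² − 1/n_i²), and the Z² and hc factors cancel in the ratio.
λ₁/λ₂ = (1/3² − 1/7²)/(1/1² − 1/3²) = 0.09070/0.8889 = 0.102.

0.102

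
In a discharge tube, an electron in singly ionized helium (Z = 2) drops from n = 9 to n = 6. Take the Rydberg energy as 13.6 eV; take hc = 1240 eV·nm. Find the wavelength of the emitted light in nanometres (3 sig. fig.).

1480 nm

For Z = 2 the level energies scale as Z², so the effective Rydberg energy is 13.6 × 4 = 54.40 eV.
ΔE = 54.40 × (1/6² − 1/9²) = 54.40 × 0.01543 = 0.8395 eV.
λ = hc/ΔE = 1240 / 0.8395 = 1480 nm.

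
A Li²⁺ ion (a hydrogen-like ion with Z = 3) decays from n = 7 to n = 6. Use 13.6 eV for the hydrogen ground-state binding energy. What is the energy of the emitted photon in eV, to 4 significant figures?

0.9020 eV

The Bohr energies scale as Z², so for Z = 3: E_n = −122.4/n² eV.
E_7 = −122.4/49 = −2.498 eV and E_6 = −122.4/36 = −3.400 eV.
The photon energy is |E_7 − E_6| = 0.9020 eV.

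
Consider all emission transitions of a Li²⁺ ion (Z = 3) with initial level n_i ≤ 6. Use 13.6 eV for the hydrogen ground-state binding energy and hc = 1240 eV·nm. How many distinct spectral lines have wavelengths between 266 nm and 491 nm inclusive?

2

Enumerate all n_i → n_f pairs with 1 ≤ n_f < n_i ≤ 6 and compute λ = 1240 / [13.6·9·(1/n_f² − 1/n_i²)].
Lines falling in [266, 491] nm: 6→4 (291.8 nm), 5→4 (450.3 nm).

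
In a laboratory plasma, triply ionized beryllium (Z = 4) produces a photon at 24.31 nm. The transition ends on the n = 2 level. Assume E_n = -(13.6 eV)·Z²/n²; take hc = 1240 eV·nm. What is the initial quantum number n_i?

n_i = 8

The photon energy is ΔE = hc/λ = 1240 / 24.31 = 51.01 eV.
With Z = 4, ΔE = 217.6 × (1/n_f² − 1/n_i²), so 1/n_f² − 1/n_i² = 0.2344.
With n_f = 2: 1/n_i² = 1/4 − 0.2344 = 0.01559, so n_i ≈ 8.01.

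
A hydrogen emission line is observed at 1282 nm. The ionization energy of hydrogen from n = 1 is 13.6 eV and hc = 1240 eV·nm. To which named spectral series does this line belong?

Paschen

ΔE = 1240/1282 = 0.9672 eV.
This matches 13.6 × (1/3² − 1/5²), so n_f = 3: the Paschen series.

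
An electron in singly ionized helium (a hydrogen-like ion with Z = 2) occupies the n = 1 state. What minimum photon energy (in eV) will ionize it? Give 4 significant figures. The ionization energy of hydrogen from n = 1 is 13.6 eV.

E_n = −13.6 Z²/n² = −54.40/n² eV for Z = 2.
E_1 = −54.40/1 = −54.40 eV, so ionization (to E = 0) requires 54.40 eV.

54.40 eV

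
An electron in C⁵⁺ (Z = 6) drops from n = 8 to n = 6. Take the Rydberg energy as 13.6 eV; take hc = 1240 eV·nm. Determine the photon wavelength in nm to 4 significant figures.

For Z = 6 the level energies scale as Z², so the effective Rydberg energy is 13.6 × 36 = 489.6 eV.
ΔE = 489.6 × (1/6² − 1/8²) = 489.6 × 0.01215 = 5.950 eV.
λ = hc/ΔE = 1240 / 5.950 = 208.4 nm.

208.4 nm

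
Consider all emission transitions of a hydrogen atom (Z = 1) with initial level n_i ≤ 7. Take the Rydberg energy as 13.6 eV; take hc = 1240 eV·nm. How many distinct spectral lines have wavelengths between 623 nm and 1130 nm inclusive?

3

Enumerate all n_i → n_f pairs with 1 ≤ n_f < n_i ≤ 7 and compute λ = 1240 / [13.6·1·(1/n_f² − 1/n_i²)].
Lines falling in [623, 1130] nm: 3→2 (656.5 nm), 7→3 (1005 nm), 6→3 (1094 nm).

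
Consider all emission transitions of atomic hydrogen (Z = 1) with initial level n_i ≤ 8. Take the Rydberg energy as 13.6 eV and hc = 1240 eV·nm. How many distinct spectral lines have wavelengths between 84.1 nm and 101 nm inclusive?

5

Enumerate all n_i → n_f pairs with 1 ≤ n_f < n_i ≤ 8 and compute λ = 1240 / [13.6·1·(1/n_f² − 1/n_i²)].
Lines falling in [84.1, 101] nm: 8→1 (92.62 nm), 7→1 (93.08 nm), 6→1 (93.78 nm), 5→1 (94.98 nm), 4→1 (97.25 nm).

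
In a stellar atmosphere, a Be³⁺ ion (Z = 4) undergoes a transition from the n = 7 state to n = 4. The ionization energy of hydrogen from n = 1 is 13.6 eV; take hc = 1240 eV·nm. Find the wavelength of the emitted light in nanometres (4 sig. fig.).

135.4 nm

For Z = 4 the level energies scale as Z², so the effective Rydberg energy is 13.6 × 16 = 217.6 eV.
ΔE = 217.6 × (1/4² − 1/7²) = 217.6 × 0.04209 = 9.159 eV.
λ = hc/ΔE = 1240 / 9.159 = 135.4 nm.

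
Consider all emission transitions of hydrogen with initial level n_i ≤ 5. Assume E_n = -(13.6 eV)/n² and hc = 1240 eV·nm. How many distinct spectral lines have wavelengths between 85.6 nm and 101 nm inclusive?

Enumerate all n_i → n_f pairs with 1 ≤ n_f < n_i ≤ 5 and compute λ = 1240 / [13.6·1·(1/n_f² − 1/n_i²)].
Lines falling in [85.6, 101] nm: 5→1 (94.98 nm), 4→1 (97.25 nm).

2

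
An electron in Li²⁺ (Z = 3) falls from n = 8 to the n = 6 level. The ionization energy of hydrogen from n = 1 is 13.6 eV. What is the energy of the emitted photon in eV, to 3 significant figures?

The Bohr energies scale as Z², so for Z = 3: E_n = −122.4/n² eV.
E_8 = −122.4/64 = −1.913 eV and E_6 = −122.4/36 = −3.400 eV.
The photon energy is |E_8 − E_6| = 1.49 eV.

1.49 eV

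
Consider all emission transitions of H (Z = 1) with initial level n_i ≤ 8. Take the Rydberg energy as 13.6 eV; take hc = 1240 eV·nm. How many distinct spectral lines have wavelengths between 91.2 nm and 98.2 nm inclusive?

Enumerate all n_i → n_f pairs with 1 ≤ n_f < n_i ≤ 8 and compute λ = 1240 / [13.6·1·(1/n_f² − 1/n_i²)].
Lines falling in [91.2, 98.2] nm: 8→1 (92.62 nm), 7→1 (93.08 nm), 6→1 (93.78 nm), 5→1 (94.98 nm), 4→1 (97.25 nm).

5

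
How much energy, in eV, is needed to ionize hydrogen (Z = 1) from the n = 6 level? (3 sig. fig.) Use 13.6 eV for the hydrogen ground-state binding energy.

E_6 = −13.60/36 = −0.378 eV, so ionization (to E = 0) requires 0.378 eV.

0.378 eV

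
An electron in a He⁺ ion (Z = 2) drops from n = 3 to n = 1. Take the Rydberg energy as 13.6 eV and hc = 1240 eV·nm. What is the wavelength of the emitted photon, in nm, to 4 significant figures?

For Z = 2 the level energies scale as Z², so the effective Rydberg energy is 13.6 × 4 = 54.40 eV.
ΔE = 54.40 × (1/1² − 1/3²) = 54.40 × 0.8889 = 48.36 eV.
λ = hc/ΔE = 1240 / 48.36 = 25.64 nm.

25.64 nm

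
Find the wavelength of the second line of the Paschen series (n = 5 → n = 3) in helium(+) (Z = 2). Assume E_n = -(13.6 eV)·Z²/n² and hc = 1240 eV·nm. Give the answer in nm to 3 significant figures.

The Paschen series terminates on n_f = 3; the second line has n_i = 3+2 = 5.
ΔE = 54.40 × (1/3² − 1/5²) = 3.868 eV.
λ = 1240 / 3.868 = 321 nm.

321 nm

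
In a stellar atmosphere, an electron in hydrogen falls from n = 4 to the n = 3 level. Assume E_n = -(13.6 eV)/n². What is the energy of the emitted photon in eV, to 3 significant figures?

E_4 = −13.60/16 = −0.8500 eV and E_3 = −13.60/9 = −1.511 eV.
The photon energy is |E_4 − E_3| = 0.661 eV.

0.661 eV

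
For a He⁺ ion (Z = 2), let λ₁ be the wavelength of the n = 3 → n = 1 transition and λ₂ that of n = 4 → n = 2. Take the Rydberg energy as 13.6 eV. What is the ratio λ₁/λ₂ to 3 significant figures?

0.211

λ ∝ 1/ΔE ∝ 1/(1/n_f² − 1/n_i²), and the Z² and hc factors cancel in the ratio.
λ₁/λ₂ = (1/2² − 1/4²)/(1/1² − 1/3²) = 0.1875/0.8889 = 0.211.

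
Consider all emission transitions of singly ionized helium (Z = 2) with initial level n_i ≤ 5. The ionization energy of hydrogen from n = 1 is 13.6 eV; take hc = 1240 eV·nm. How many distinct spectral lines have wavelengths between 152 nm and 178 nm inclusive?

1

Enumerate all n_i → n_f pairs with 1 ≤ n_f < n_i ≤ 5 and compute λ = 1240 / [13.6·4·(1/n_f² − 1/n_i²)].
Lines falling in [152, 178] nm: 3→2 (164.1 nm).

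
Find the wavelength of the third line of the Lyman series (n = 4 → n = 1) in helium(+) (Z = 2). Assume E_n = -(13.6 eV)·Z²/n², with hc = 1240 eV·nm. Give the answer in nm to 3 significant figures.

24.3 nm

The Lyman series terminates on n_f = 1; the third line has n_i = 1+3 = 4.
ΔE = 54.40 × (1/1² − 1/4²) = 51.00 eV.
λ = 1240 / 51.00 = 24.3 nm.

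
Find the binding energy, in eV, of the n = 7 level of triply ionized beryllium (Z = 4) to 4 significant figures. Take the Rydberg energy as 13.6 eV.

4.441 eV

E_n = −13.6 Z²/n² = −217.6/n² eV for Z = 4.
E_7 = −217.6/49 = −4.441 eV, so ionization (to E = 0) requires 4.441 eV.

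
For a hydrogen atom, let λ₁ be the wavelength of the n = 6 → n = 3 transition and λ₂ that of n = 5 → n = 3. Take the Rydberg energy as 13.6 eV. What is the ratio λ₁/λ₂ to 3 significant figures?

λ ∝ 1/ΔE ∝ 1/(1/n_f² − 1/n_i²), and the Z² and hc factors cancel in the ratio.
λ₁/λ₂ = (1/3² − 1/5²)/(1/3² − 1/6²) = 0.07111/0.08333 = 0.853.

0.853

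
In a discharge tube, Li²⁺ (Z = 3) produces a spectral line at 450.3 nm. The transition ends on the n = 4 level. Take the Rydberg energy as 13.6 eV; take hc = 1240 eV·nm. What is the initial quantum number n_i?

The photon energy is ΔE = hc/λ = 1240 / 450.3 = 2.754 eV.
With Z = 3, ΔE = 122.4 × (1/n_f² − 1/n_i²), so 1/n_f² − 1/n_i² = 0.02250.
With n_f = 4: 1/n_i² = 1/16 − 0.02250 = 0.04000, so n_i ≈ 5.00.

n_i = 5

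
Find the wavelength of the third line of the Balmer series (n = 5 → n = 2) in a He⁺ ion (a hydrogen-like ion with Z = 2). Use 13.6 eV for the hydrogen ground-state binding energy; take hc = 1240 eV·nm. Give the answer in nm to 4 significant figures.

The Balmer series terminates on n_f = 2; the third line has n_i = 2+3 = 5.
ΔE = 54.40 × (1/2² − 1/5²) = 11.42 eV.
λ = 1240 / 11.42 = 108.5 nm.

108.5 nm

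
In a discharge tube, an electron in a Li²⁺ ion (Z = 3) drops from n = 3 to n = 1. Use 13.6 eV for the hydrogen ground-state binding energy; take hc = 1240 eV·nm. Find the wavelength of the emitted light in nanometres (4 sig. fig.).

For Z = 3 the level energies scale as Z², so the effective Rydberg energy is 13.6 × 9 = 122.4 eV.
ΔE = 122.4 × (1/1² − 1/3²) = 122.4 × 0.8889 = 108.8 eV.
λ = hc/ΔE = 1240 / 108.8 = 11.40 nm.

11.40 nm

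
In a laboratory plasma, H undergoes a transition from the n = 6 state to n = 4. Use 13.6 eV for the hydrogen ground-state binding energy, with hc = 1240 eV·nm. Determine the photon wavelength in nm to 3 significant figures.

ΔE = 13.60 × (1/4² − 1/6²) = 13.60 × 0.03472 = 0.4722 eV.
λ = hc/ΔE = 1240 / 0.4722 = 2630 nm.
This line belongs to the Brackett series.

2630 nm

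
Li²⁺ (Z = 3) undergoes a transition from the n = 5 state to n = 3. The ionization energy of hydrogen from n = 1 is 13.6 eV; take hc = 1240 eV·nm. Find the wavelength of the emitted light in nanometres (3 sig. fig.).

For Z = 3 the level energies scale as Z², so the effective Rydberg energy is 13.6 × 9 = 122.4 eV.
ΔE = 122.4 × (1/3² − 1/5²) = 122.4 × 0.07111 = 8.704 eV.
λ = hc/ΔE = 1240 / 8.704 = 142 nm.

142 nm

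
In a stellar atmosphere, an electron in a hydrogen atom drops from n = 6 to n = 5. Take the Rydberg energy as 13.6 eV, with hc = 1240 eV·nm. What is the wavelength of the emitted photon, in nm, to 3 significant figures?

ΔE = 13.60 × (1/5² − 1/6²) = 13.60 × 0.01222 = 0.1662 eV.
λ = hc/ΔE = 1240 / 0.1662 = 7460 nm.
This line belongs to the Pfund series.

7460 nm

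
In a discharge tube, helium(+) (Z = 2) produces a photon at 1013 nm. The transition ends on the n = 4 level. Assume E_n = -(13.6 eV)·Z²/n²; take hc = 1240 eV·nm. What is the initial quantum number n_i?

The photon energy is ΔE = hc/λ = 1240 / 1013 = 1.224 eV.
With Z = 2, ΔE = 54.40 × (1/n_f² − 1/n_i²), so 1/n_f² − 1/n_i² = 0.02250.
With n_f = 4: 1/n_i² = 1/16 − 0.02250 = 0.04000, so n_i ≈ 5.00.

n_i = 5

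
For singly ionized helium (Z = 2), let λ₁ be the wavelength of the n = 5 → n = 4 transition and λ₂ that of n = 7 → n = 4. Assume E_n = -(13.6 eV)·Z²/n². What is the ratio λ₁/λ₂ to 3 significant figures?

λ ∝ 1/ΔE ∝ 1/(1/n_f² − 1/n_i²), and the Z² and hc factors cancel in the ratio.
λ₁/λ₂ = (1/4² − 1/7²)/(1/4² − 1/5²) = 0.04209/0.02250 = 1.87.

1.87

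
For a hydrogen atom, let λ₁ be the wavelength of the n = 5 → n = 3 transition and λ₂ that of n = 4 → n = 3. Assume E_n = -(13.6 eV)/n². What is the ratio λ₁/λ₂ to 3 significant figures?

λ ∝ 1/ΔE ∝ 1/(1/n_f² − 1/n_i²), and the Z² and hc factors cancel in the ratio.
λ₁/λ₂ = (1/3² − 1/4²)/(1/3² − 1/5²) = 0.04861/0.07111 = 0.684.

0.684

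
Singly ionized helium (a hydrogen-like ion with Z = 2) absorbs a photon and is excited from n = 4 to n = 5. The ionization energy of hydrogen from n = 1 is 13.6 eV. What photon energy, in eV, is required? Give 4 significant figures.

1.224 eV

The Bohr energies scale as Z², so for Z = 2: E_n = −54.40/n² eV.
E_5 = −54.40/25 = −2.176 eV and E_4 = −54.40/16 = −3.400 eV.
The photon energy is |E_5 − E_4| = 1.224 eV.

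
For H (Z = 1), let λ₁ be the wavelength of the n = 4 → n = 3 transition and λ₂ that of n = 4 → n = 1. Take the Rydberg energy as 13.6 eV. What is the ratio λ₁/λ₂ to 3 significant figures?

19.3

λ ∝ 1/ΔE ∝ 1/(1/n_f² − 1/n_i²), and the Z² and hc factors cancel in the ratio.
λ₁/λ₂ = (1/1² − 1/4²)/(1/3² − 1/4²) = 0.9375/0.04861 = 19.3.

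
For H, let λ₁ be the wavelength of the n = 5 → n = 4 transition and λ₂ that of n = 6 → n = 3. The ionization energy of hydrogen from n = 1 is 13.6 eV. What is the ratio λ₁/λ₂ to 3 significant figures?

3.70

λ ∝ 1/ΔE ∝ 1/(1/n_f² − 1/n_i²), and the Z² and hc factors cancel in the ratio.
λ₁/λ₂ = (1/3² − 1/6²)/(1/4² − 1/5²) = 0.08333/0.02250 = 3.70.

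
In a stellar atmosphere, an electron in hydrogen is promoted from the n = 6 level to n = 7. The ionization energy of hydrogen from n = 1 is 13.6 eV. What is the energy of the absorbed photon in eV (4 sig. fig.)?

E_7 = −13.60/49 = −0.2776 eV and E_6 = −13.60/36 = −0.3778 eV.
The photon energy is |E_7 − E_6| = 0.1002 eV.

0.1002 eV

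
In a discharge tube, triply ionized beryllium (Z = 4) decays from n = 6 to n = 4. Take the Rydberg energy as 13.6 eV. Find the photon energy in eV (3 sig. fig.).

The Bohr energies scale as Z², so for Z = 4: E_n = −217.6/n² eV.
E_6 = −217.6/36 = −6.044 eV and E_4 = −217.6/16 = −13.60 eV.
The photon energy is |E_6 − E_4| = 7.56 eV.

7.56 eV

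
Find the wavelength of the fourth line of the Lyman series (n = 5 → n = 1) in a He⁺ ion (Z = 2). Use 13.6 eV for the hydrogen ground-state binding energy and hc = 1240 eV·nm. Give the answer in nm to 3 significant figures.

The Lyman series terminates on n_f = 1; the fourth line has n_i = 1+4 = 5.
ΔE = 54.40 × (1/1² − 1/5²) = 52.22 eV.
λ = 1240 / 52.22 = 23.7 nm.

23.7 nm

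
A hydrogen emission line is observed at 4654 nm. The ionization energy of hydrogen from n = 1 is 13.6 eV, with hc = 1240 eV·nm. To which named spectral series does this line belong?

ΔE = 1240/4654 = 0.2664 eV.
This matches 13.6 × (1/5² − 1/7²), so n_f = 5: the Pfund series.

Pfund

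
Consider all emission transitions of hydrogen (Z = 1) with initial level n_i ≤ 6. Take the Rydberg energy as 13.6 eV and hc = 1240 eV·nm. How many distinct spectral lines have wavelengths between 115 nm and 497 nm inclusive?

Enumerate all n_i → n_f pairs with 1 ≤ n_f < n_i ≤ 6 and compute λ = 1240 / [13.6·1·(1/n_f² − 1/n_i²)].
Lines falling in [115, 497] nm: 2→1 (121.6 nm), 6→2 (410.3 nm), 5→2 (434.2 nm), 4→2 (486.3 nm).

4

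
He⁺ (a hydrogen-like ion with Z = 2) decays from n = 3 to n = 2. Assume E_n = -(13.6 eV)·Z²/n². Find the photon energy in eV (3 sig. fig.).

7.56 eV

The Bohr energies scale as Z², so for Z = 2: E_n = −54.40/n² eV.
E_3 = −54.40/9 = −6.044 eV and E_2 = −54.40/4 = −13.60 eV.
The photon energy is |E_3 − E_2| = 7.56 eV.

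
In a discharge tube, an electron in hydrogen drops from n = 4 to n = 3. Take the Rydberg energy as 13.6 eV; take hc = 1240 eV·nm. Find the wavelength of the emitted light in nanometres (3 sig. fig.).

1880 nm

ΔE = 13.60 × (1/3² − 1/4²) = 13.60 × 0.04861 = 0.6611 eV.
λ = hc/ΔE = 1240 / 0.6611 = 1880 nm.
This line belongs to the Paschen series.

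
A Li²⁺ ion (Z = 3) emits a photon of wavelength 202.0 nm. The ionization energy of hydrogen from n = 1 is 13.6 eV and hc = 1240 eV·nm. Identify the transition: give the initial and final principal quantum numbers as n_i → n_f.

n_i = 9, n_f = 4

The photon energy is ΔE = hc/λ = 1240 / 202.0 = 6.139 eV.
With Z = 3, ΔE = 122.4 × (1/n_f² − 1/n_i²), so 1/n_f² − 1/n_i² = 0.05015.
Trying n_f = 4 gives 1/n_i² = 0.01235, i.e. n_i ≈ 9; this pair matches.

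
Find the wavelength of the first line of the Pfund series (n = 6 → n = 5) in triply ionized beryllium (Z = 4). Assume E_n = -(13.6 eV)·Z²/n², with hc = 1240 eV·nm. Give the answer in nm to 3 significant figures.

466 nm

The Pfund series terminates on n_f = 5; the first line has n_i = 5+1 = 6.
ΔE = 217.6 × (1/5² − 1/6²) = 2.660 eV.
λ = 1240 / 2.660 = 466 nm.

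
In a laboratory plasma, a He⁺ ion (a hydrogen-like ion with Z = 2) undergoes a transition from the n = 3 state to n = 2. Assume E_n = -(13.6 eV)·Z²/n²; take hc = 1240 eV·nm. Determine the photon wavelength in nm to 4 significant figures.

164.1 nm

For Z = 2 the level energies scale as Z², so the effective Rydberg energy is 13.6 × 4 = 54.40 eV.
ΔE = 54.40 × (1/2² − 1/3²) = 54.40 × 0.1389 = 7.556 eV.
λ = hc/ΔE = 1240 / 7.556 = 164.1 nm.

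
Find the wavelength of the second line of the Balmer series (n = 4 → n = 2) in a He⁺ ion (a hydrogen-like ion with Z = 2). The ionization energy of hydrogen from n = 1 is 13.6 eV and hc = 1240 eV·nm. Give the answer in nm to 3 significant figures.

The Balmer series terminates on n_f = 2; the second line has n_i = 2+2 = 4.
ΔE = 54.40 × (1/2² − 1/4²) = 10.20 eV.
λ = 1240 / 10.20 = 122 nm.

122 nm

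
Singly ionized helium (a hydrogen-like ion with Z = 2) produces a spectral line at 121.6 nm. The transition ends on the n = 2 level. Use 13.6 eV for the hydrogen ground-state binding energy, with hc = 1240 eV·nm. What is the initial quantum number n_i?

The photon energy is ΔE = hc/λ = 1240 / 121.6 = 10.20 eV.
With Z = 2, ΔE = 54.40 × (1/n_f² − 1/n_i²), so 1/n_f² − 1/n_i² = 0.1875.
With n_f = 2: 1/n_i² = 1/4 − 0.1875 = 0.06255, so n_i ≈ 4.00.

n_i = 4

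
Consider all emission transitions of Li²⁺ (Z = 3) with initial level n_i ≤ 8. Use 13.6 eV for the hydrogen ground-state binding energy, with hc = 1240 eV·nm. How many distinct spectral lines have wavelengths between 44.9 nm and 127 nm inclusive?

Enumerate all n_i → n_f pairs with 1 ≤ n_f < n_i ≤ 8 and compute λ = 1240 / [13.6·9·(1/n_f² − 1/n_i²)].
Lines falling in [44.9, 127] nm: 6→2 (45.59 nm), 5→2 (48.24 nm), 4→2 (54.03 nm), 3→2 (72.94 nm), 8→3 (106.1 nm), 7→3 (111.7 nm), 6→3 (121.6 nm).

7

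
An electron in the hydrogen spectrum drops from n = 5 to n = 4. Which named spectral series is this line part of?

The series is set by the lower level: n_f = 4 is the Brackett series.

Brackett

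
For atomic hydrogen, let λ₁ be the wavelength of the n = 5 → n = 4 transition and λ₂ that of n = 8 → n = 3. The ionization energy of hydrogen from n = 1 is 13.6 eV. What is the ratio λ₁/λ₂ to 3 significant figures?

λ ∝ 1/ΔE ∝ 1/(1/n_f² − 1/n_i²), and the Z² and hc factors cancel in the ratio.
λ₁/λ₂ = (1/3² − 1/8²)/(1/4² − 1/5²) = 0.09549/0.02250 = 4.24.

4.24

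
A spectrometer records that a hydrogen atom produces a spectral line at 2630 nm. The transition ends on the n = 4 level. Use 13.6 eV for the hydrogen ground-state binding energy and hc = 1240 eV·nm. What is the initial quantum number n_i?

The photon energy is ΔE = hc/λ = 1240 / 2630 = 0.4715 eV.
With Z = 1, ΔE = 13.60 × (1/n_f² − 1/n_i²), so 1/n_f² − 1/n_i² = 0.03467.
With n_f = 4: 1/n_i² = 1/16 − 0.03467 = 0.02783, so n_i ≈ 5.99.

n_i = 6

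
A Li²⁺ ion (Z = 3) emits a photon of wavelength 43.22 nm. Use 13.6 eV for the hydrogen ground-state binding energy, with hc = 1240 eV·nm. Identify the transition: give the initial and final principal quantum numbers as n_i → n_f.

The photon energy is ΔE = hc/λ = 1240 / 43.22 = 28.69 eV.
With Z = 3, ΔE = 122.4 × (1/n_f² − 1/n_i²), so 1/n_f² − 1/n_i² = 0.2344.
Trying n_f = 2 gives 1/n_i² = 0.01560, i.e. n_i ≈ 8; this pair matches.

n_i = 8, n_f = 2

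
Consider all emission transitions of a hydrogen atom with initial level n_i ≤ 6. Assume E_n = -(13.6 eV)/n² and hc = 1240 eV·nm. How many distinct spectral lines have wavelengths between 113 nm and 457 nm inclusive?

3

Enumerate all n_i → n_f pairs with 1 ≤ n_f < n_i ≤ 6 and compute λ = 1240 / [13.6·1·(1/n_f² − 1/n_i²)].
Lines falling in [113, 457] nm: 2→1 (121.6 nm), 6→2 (410.3 nm), 5→2 (434.2 nm).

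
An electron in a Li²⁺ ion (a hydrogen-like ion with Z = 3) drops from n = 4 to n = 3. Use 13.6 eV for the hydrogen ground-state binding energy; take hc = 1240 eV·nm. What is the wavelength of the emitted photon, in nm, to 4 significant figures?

208.4 nm

For Z = 3 the level energies scale as Z², so the effective Rydberg energy is 13.6 × 9 = 122.4 eV.
ΔE = 122.4 × (1/3² − 1/4²) = 122.4 × 0.04861 = 5.950 eV.
λ = hc/ΔE = 1240 / 5.950 = 208.4 nm.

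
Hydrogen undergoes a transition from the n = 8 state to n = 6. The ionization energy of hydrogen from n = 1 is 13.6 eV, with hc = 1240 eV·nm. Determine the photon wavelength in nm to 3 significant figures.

ΔE = 13.60 × (1/6² − 1/8²) = 13.60 × 0.01215 = 0.1653 eV.
λ = hc/ΔE = 1240 / 0.1653 = 7500 nm.

7500 nm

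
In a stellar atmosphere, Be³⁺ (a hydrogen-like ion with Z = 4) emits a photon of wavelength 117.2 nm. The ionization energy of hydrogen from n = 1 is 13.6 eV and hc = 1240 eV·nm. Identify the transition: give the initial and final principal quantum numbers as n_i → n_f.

The photon energy is ΔE = hc/λ = 1240 / 117.2 = 10.58 eV.
With Z = 4, ΔE = 217.6 × (1/n_f² − 1/n_i²), so 1/n_f² − 1/n_i² = 0.04862.
Trying n_f = 3 gives 1/n_i² = 0.06249, i.e. n_i ≈ 4; this pair matches.

n_i = 4, n_f = 3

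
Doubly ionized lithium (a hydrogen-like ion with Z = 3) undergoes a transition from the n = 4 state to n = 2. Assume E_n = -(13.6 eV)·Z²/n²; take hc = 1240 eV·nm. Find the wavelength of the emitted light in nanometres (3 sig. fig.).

For Z = 3 the level energies scale as Z², so the effective Rydberg energy is 13.6 × 9 = 122.4 eV.
ΔE = 122.4 × (1/2² − 1/4²) = 122.4 × 0.1875 = 22.95 eV.
λ = hc/ΔE = 1240 / 22.95 = 54.0 nm.

54.0 nm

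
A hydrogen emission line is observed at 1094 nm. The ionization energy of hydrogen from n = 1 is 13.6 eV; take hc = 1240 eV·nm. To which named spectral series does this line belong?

Paschen

ΔE = 1240/1094 = 1.133 eV.
This matches 13.6 × (1/3² − 1/6²), so n_f = 3: the Paschen series.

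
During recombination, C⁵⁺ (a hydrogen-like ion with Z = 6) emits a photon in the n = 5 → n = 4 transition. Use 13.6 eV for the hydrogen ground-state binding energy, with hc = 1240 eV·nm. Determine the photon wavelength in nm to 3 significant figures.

For Z = 6 the level energies scale as Z², so the effective Rydberg energy is 13.6 × 36 = 489.6 eV.
ΔE = 489.6 × (1/4² − 1/5²) = 489.6 × 0.02250 = 11.02 eV.
λ = hc/ΔE = 1240 / 11.02 = 113 nm.

113 nm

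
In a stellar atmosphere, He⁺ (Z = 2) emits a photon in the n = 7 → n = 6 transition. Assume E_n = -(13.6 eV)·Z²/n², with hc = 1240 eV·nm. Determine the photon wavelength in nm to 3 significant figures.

3090 nm

For Z = 2 the level energies scale as Z², so the effective Rydberg energy is 13.6 × 4 = 54.40 eV.
ΔE = 54.40 × (1/6² − 1/7²) = 54.40 × 0.007370 = 0.4009 eV.
λ = hc/ΔE = 1240 / 0.4009 = 3090 nm.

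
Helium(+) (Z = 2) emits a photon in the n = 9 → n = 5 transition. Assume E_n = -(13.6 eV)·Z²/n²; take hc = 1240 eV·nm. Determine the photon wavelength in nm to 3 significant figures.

824 nm

For Z = 2 the level energies scale as Z², so the effective Rydberg energy is 13.6 × 4 = 54.40 eV.
ΔE = 54.40 × (1/5² − 1/9²) = 54.40 × 0.02765 = 1.504 eV.
λ = hc/ΔE = 1240 / 1.504 = 824 nm.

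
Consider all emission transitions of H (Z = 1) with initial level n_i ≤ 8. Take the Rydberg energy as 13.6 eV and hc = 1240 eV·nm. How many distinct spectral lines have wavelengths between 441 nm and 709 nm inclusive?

2

Enumerate all n_i → n_f pairs with 1 ≤ n_f < n_i ≤ 8 and compute λ = 1240 / [13.6·1·(1/n_f² − 1/n_i²)].
Lines falling in [441, 709] nm: 4→2 (486.3 nm), 3→2 (656.5 nm).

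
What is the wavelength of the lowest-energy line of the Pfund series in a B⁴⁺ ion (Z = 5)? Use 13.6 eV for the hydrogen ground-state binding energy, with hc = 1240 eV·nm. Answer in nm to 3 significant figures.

The Pfund series terminates on n_f = 5; the first line has n_i = 5+1 = 6.
ΔE = 340.0 × (1/5² − 1/6²) = 4.156 eV.
λ = 1240 / 4.156 = 298 nm.

298 nm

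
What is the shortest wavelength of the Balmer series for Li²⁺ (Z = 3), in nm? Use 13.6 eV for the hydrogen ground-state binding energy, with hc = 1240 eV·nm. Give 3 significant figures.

40.5 nm

The Balmer series has lower level n_f = 2; the series limit corresponds to n_i → ∞.
ΔE_max = 13.6 × 9 / 2² = 30.60 eV.
λ_min = 1240 / 30.60 = 40.5 nm.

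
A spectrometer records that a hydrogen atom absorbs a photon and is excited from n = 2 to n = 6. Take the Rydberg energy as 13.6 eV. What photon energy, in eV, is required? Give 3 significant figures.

3.02 eV

E_6 = −13.60/36 = −0.3778 eV and E_2 = −13.60/4 = −3.400 eV.
The photon energy is |E_6 − E_2| = 3.02 eV.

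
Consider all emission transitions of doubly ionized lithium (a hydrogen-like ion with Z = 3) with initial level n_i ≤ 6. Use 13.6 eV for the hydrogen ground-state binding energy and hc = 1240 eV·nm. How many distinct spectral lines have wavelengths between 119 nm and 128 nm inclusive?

1

Enumerate all n_i → n_f pairs with 1 ≤ n_f < n_i ≤ 6 and compute λ = 1240 / [13.6·9·(1/n_f² − 1/n_i²)].
Lines falling in [119, 128] nm: 6→3 (121.6 nm).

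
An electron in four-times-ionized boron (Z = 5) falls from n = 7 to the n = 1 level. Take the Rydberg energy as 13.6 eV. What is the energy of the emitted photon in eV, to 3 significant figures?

333 eV

The Bohr energies scale as Z², so for Z = 5: E_n = −340.0/n² eV.
E_7 = −340.0/49 = −6.939 eV and E_1 = −340.0/1 = −340.0 eV.
The photon energy is |E_7 − E_1| = 333 eV.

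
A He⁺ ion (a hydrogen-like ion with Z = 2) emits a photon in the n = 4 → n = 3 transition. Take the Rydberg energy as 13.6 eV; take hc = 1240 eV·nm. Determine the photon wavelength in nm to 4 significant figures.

468.9 nm

For Z = 2 the level energies scale as Z², so the effective Rydberg energy is 13.6 × 4 = 54.40 eV.
ΔE = 54.40 × (1/3² − 1/4²) = 54.40 × 0.04861 = 2.644 eV.
λ = hc/ΔE = 1240 / 2.644 = 468.9 nm.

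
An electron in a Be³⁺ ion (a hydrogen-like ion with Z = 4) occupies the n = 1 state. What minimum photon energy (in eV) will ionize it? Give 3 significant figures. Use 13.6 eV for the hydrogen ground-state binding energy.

E_n = −13.6 Z²/n² = −217.6/n² eV for Z = 4.
E_1 = −217.6/1 = −218 eV, so ionization (to E = 0) requires 218 eV.

218 eV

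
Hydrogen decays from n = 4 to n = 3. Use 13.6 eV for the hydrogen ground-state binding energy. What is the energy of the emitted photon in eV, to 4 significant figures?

E_4 = −13.60/16 = −0.8500 eV and E_3 = −13.60/9 = −1.511 eV.
The photon energy is |E_4 − E_3| = 0.6611 eV.

0.6611 eV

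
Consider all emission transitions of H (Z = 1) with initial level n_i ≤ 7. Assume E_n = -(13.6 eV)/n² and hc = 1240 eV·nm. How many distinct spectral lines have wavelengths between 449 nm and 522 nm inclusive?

Enumerate all n_i → n_f pairs with 1 ≤ n_f < n_i ≤ 7 and compute λ = 1240 / [13.6·1·(1/n_f² − 1/n_i²)].
Lines falling in [449, 522] nm: 4→2 (486.3 nm).

1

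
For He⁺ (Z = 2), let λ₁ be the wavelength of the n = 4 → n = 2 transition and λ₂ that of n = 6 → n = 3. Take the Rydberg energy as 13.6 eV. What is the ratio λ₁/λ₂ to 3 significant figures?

λ ∝ 1/ΔE ∝ 1/(1/n_f² − 1/n_i²), and the Z² and hc factors cancel in the ratio.
λ₁/λ₂ = (1/3² − 1/6²)/(1/2² − 1/4²) = 0.08333/0.1875 = 0.444.

0.444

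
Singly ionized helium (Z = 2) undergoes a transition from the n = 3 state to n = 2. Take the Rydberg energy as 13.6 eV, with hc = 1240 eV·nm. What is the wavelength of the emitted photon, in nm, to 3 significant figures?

164 nm

For Z = 2 the level energies scale as Z², so the effective Rydberg energy is 13.6 × 4 = 54.40 eV.
ΔE = 54.40 × (1/2² − 1/3²) = 54.40 × 0.1389 = 7.556 eV.
λ = hc/ΔE = 1240 / 7.556 = 164 nm.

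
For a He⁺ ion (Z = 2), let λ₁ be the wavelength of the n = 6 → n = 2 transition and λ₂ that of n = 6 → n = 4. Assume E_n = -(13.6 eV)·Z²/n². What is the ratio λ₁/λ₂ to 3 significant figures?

0.156

λ ∝ 1/ΔE ∝ 1/(1/n_f² − 1/n_i²), and the Z² and hc factors cancel in the ratio.
λ₁/λ₂ = (1/4² − 1/6²)/(1/2² − 1/6²) = 0.03472/0.2222 = 0.156.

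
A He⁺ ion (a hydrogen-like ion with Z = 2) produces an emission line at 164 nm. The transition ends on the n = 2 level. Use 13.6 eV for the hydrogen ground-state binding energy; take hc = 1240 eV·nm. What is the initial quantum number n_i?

The photon energy is ΔE = hc/λ = 1240 / 164 = 7.561 eV.
With Z = 2, ΔE = 54.40 × (1/n_f² − 1/n_i²), so 1/n_f² − 1/n_i² = 0.1390.
With n_f = 2: 1/n_i² = 1/4 − 0.1390 = 0.1110, so n_i ≈ 3.00.

n_i = 3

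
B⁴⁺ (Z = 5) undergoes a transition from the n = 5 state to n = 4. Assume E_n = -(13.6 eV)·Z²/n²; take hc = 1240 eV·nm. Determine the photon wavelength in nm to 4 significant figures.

For Z = 5 the level energies scale as Z², so the effective Rydberg energy is 13.6 × 25 = 340.0 eV.
ΔE = 340.0 × (1/4² − 1/5²) = 340.0 × 0.02250 = 7.650 eV.
λ = hc/ΔE = 1240 / 7.650 = 162.1 nm.

162.1 nm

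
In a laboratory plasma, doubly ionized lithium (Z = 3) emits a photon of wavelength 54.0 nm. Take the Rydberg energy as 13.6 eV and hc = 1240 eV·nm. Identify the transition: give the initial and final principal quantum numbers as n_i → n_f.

The photon energy is ΔE = hc/λ = 1240 / 54.0 = 22.96 eV.
With Z = 3, ΔE = 122.4 × (1/n_f² − 1/n_i²), so 1/n_f² − 1/n_i² = 0.1876.
Trying n_f = 2 gives 1/n_i² = 0.06239, i.e. n_i ≈ 4; this pair matches.

n_i = 4, n_f = 2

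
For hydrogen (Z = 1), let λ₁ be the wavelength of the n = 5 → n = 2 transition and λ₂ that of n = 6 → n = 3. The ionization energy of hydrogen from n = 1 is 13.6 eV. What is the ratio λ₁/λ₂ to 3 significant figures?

0.397

λ ∝ 1/ΔE ∝ 1/(1/n_f² − 1/n_i²), and the Z² and hc factors cancel in the ratio.
λ₁/λ₂ = (1/3² − 1/6²)/(1/2² − 1/5²) = 0.08333/0.2100 = 0.397.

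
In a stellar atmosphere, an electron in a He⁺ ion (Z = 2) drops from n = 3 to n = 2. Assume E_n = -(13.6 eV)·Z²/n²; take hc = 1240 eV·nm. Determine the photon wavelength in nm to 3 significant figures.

For Z = 2 the level energies scale as Z², so the effective Rydberg energy is 13.6 × 4 = 54.40 eV.
ΔE = 54.40 × (1/2² − 1/3²) = 54.40 × 0.1389 = 7.556 eV.
λ = hc/ΔE = 1240 / 7.556 = 164 nm.

164 nm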